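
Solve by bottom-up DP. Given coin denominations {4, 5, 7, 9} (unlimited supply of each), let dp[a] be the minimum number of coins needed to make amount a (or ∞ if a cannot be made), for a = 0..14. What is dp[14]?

2

 a  0  1  2  3  4  5  6  7  8  9 10 11 12 13 14
dp  0  -  -  -  1  1  -  1  2  1  2  2  2  2  2
(- denotes ∞ / unreachable)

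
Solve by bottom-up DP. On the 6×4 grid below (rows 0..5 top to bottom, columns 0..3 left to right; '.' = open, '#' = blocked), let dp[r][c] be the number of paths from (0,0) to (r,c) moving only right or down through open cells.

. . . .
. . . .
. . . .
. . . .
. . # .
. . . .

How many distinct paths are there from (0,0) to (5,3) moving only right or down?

26

r\c   0   1   2   3
  0   1   1   1   1
  1   1   2   3   4
  2   1   3   6  10
  3   1   4  10  20
  4   1   5   0  20
  5   1   6   6  26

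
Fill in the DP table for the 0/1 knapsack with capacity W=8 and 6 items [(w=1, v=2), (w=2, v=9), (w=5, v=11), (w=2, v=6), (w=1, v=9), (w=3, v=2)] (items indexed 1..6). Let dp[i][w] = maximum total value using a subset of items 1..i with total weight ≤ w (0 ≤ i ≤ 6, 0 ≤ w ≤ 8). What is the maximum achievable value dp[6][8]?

i\w   0   1   2   3   4   5   6   7   8
  0   0   0   0   0   0   0   0   0   0
  1   0   2   2   2   2   2   2   2   2
  2   0   2   9  11  11  11  11  11  11
  3   0   2   9  11  11  11  13  20  22
  4   0   2   9  11  15  17  17  20  22
  5   0   9  11  18  20  24  26  26  29
  6   0   9  11  18  20  24  26  26  29

29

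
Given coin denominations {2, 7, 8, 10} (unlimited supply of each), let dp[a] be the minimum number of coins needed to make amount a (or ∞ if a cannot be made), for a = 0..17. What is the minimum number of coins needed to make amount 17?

2

 a  0  1  2  3  4  5  6  7  8  9 10 11 12 13 14 15 16 17
dp  0  -  1  -  2  -  3  1  1  2  1  3  2  4  2  2  2  2
(- denotes ∞ / unreachable)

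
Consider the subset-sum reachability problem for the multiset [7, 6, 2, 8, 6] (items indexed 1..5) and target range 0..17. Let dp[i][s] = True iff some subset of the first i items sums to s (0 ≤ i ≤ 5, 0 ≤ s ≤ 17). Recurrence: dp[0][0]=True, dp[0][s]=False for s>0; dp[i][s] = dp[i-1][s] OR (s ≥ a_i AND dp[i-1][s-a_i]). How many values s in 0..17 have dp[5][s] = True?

13

i\s   0   1   2   3   4   5   6   7   8   9  10  11  12  13  14  15  16  17
  0   T   F   F   F   F   F   F   F   F   F   F   F   F   F   F   F   F   F
  1   T   F   F   F   F   F   F   T   F   F   F   F   F   F   F   F   F   F
  2   T   F   F   F   F   F   T   T   F   F   F   F   F   T   F   F   F   F
  3   T   F   T   F   F   F   T   T   T   T   F   F   F   T   F   T   F   F
  4   T   F   T   F   F   F   T   T   T   T   T   F   F   T   T   T   T   T
  5   T   F   T   F   F   F   T   T   T   T   T   F   T   T   T   T   T   T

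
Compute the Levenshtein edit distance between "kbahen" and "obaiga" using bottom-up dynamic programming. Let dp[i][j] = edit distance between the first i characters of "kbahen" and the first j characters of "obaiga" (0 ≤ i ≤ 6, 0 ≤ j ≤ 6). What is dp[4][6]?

4

   ''  o  b  a  i  g  a
''  0  1  2  3  4  5  6
 k  1  1  2  3  4  5  6
 b  2  2  1  2  3  4  5
 a  3  3  2  1  2  3  4
 h  4  4  3  2  2  3  4
 e  5  5  4  3  3  3  4
 n  6  6  5  4  4  4  4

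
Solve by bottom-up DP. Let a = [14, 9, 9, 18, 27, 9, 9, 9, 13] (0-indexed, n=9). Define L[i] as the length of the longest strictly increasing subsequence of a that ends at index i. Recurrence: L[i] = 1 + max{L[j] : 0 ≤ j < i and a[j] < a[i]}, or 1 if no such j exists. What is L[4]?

3

   i    0    1    2    3    4    5    6    7    8
a[i]   14    9    9   18   27    9    9    9   13
L[i]    1    1    1    2    3    1    1    1    2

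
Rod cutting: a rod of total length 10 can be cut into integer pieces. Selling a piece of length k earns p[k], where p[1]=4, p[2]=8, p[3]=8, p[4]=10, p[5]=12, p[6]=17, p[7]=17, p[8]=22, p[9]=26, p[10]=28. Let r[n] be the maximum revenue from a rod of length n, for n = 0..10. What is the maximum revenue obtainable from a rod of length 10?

40

   n    0    1    2    3    4    5    6    7    8    9   10
r[n]    0    4    8   12   16   20   24   28   32   36   40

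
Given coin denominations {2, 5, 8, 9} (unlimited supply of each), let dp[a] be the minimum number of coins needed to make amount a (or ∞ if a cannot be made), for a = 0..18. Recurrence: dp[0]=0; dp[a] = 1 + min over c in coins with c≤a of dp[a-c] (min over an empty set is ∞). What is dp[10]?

 a  0  1  2  3  4  5  6  7  8  9 10 11 12 13 14 15 16 17 18
dp  0  -  1  -  2  1  3  2  1  1  2  2  3  2  2  3  2  2  2
(- denotes ∞ / unreachable)

2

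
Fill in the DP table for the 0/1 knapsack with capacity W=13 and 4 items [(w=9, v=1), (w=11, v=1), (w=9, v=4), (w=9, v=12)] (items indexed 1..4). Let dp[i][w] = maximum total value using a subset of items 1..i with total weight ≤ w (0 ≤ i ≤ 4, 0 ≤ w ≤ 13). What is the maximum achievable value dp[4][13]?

12

i\w   0   1   2   3   4   5   6   7   8   9  10  11  12  13
  0   0   0   0   0   0   0   0   0   0   0   0   0   0   0
  1   0   0   0   0   0   0   0   0   0   1   1   1   1   1
  2   0   0   0   0   0   0   0   0   0   1   1   1   1   1
  3   0   0   0   0   0   0   0   0   0   4   4   4   4   4
  4   0   0   0   0   0   0   0   0   0  12  12  12  12  12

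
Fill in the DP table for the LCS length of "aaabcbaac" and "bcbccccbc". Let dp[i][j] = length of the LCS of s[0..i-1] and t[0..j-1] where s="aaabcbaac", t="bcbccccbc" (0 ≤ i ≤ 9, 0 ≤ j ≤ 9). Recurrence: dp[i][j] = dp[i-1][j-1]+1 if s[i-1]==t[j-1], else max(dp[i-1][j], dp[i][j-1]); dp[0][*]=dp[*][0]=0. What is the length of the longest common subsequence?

   ''  b  c  b  c  c  c  c  b  c
''  0  0  0  0  0  0  0  0  0  0
 a  0  0  0  0  0  0  0  0  0  0
 a  0  0  0  0  0  0  0  0  0  0
 a  0  0  0  0  0  0  0  0  0  0
 b  0  1  1  1  1  1  1  1  1  1
 c  0  1  2  2  2  2  2  2  2  2
 b  0  1  2  3  3  3  3  3  3  3
 a  0  1  2  3  3  3  3  3  3  3
 a  0  1  2  3  3  3  3  3  3  3
 c  0  1  2  3  4  4  4  4  4  4

4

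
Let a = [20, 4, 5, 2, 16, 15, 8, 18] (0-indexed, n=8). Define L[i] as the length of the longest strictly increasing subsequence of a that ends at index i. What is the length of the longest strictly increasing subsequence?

   i    0    1    2    3    4    5    6    7
a[i]   20    4    5    2   16   15    8   18
L[i]    1    1    2    1    3    3    3    4

4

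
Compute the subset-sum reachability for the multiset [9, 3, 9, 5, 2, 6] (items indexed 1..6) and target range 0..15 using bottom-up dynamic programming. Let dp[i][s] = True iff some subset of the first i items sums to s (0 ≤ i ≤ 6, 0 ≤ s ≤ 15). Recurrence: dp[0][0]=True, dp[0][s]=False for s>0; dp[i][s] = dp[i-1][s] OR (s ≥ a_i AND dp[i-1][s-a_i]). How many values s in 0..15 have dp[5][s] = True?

11

i\s   0   1   2   3   4   5   6   7   8   9  10  11  12  13  14  15
  0   T   F   F   F   F   F   F   F   F   F   F   F   F   F   F   F
  1   T   F   F   F   F   F   F   F   F   T   F   F   F   F   F   F
  2   T   F   F   T   F   F   F   F   F   T   F   F   T   F   F   F
  3   T   F   F   T   F   F   F   F   F   T   F   F   T   F   F   F
  4   T   F   F   T   F   T   F   F   T   T   F   F   T   F   T   F
  5   T   F   T   T   F   T   F   T   T   T   T   T   T   F   T   F
  6   T   F   T   T   F   T   T   T   T   T   T   T   T   T   T   T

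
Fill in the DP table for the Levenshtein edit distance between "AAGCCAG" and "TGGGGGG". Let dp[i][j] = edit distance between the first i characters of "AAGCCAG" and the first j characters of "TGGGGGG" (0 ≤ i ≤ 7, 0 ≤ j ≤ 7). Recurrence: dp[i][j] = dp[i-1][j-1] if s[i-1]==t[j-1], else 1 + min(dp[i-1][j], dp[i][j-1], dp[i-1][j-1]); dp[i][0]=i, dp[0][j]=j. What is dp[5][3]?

   ''  T  G  G  G  G  G  G
''  0  1  2  3  4  5  6  7
 A  1  1  2  3  4  5  6  7
 A  2  2  2  3  4  5  6  7
 G  3  3  2  2  3  4  5  6
 C  4  4  3  3  3  4  5  6
 C  5  5  4  4  4  4  5  6
 A  6  6  5  5  5  5  5  6
 G  7  7  6  5  5  5  5  5

4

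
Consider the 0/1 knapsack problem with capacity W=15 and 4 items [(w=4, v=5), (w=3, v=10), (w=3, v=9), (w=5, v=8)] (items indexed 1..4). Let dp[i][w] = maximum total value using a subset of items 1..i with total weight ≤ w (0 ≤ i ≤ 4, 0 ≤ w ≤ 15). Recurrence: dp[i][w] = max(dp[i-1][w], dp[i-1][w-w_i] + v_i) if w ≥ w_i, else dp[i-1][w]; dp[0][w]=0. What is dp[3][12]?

24

i\w   0   1   2   3   4   5   6   7   8   9  10  11  12  13  14  15
  0   0   0   0   0   0   0   0   0   0   0   0   0   0   0   0   0
  1   0   0   0   0   5   5   5   5   5   5   5   5   5   5   5   5
  2   0   0   0  10  10  10  10  15  15  15  15  15  15  15  15  15
  3   0   0   0  10  10  10  19  19  19  19  24  24  24  24  24  24
  4   0   0   0  10  10  10  19  19  19  19  24  27  27  27  27  32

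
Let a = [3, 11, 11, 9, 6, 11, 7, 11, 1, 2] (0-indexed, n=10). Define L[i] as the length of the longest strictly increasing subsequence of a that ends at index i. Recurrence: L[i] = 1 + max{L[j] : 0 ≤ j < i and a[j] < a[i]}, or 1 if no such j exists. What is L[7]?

4

   i    0    1    2    3    4    5    6    7    8    9
a[i]    3   11   11    9    6   11    7   11    1    2
L[i]    1    2    2    2    2    3    3    4    1    2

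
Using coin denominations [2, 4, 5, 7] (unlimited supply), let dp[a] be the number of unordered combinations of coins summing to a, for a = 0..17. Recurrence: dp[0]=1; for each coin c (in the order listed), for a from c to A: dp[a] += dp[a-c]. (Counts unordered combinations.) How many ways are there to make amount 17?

9

after  coin     0     1     2     3     4     5     6     7     8     9    10    11    12    13    14    15    16    17
          2     1     0     1     0     1     0     1     0     1     0     1     0     1     0     1     0     1     0
          4     1     0     1     0     2     0     2     0     3     0     3     0     4     0     4     0     5     0
          5     1     0     1     0     2     1     2     1     3     2     4     2     5     3     6     4     7     5
          7     1     0     1     0     2     1     2     2     3     3     4     4     6     5     8     7    10     9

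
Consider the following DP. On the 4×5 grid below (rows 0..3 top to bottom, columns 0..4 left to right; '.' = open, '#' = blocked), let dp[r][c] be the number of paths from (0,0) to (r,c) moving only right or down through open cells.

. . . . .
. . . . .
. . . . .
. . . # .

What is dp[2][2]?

6

r\c   0   1   2   3   4
  0   1   1   1   1   1
  1   1   2   3   4   5
  2   1   3   6  10  15
  3   1   4  10   0  15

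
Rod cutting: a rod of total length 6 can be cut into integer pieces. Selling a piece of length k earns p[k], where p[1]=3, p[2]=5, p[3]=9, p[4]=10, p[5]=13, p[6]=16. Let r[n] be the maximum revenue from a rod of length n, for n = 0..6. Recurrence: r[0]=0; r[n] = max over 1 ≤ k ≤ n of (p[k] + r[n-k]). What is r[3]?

9

   n    0    1    2    3    4    5    6
r[n]    0    3    6    9   12   15   18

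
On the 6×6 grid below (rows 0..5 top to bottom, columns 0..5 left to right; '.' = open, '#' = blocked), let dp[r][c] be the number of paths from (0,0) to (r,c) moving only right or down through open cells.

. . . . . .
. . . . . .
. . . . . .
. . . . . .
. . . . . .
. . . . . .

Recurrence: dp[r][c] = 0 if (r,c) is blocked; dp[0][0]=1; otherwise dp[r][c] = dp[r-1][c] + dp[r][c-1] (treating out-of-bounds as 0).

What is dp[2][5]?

21

r\c   0   1   2   3   4   5
  0   1   1   1   1   1   1
  1   1   2   3   4   5   6
  2   1   3   6  10  15  21
  3   1   4  10  20  35  56
  4   1   5  15  35  70 126
  5   1   6  21  56 126 252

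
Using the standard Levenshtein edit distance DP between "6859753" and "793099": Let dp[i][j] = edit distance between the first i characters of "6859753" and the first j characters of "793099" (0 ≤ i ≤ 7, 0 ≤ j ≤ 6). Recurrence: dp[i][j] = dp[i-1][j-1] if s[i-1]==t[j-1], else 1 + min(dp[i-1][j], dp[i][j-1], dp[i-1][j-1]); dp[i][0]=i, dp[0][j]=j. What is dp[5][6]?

5

   ''  7  9  3  0  9  9
''  0  1  2  3  4  5  6
 6  1  1  2  3  4  5  6
 8  2  2  2  3  4  5  6
 5  3  3  3  3  4  5  6
 9  4  4  3  4  4  4  5
 7  5  4  4  4  5  5  5
 5  6  5  5  5  5  6  6
 3  7  6  6  5  6  6  7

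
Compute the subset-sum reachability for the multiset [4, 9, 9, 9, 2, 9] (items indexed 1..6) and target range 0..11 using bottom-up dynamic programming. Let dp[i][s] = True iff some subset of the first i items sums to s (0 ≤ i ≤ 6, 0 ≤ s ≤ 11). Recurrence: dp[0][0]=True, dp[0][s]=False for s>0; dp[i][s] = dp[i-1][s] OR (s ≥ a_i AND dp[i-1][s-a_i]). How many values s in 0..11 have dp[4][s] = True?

3

i\s   0   1   2   3   4   5   6   7   8   9  10  11
  0   T   F   F   F   F   F   F   F   F   F   F   F
  1   T   F   F   F   T   F   F   F   F   F   F   F
  2   T   F   F   F   T   F   F   F   F   T   F   F
  3   T   F   F   F   T   F   F   F   F   T   F   F
  4   T   F   F   F   T   F   F   F   F   T   F   F
  5   T   F   T   F   T   F   T   F   F   T   F   T
  6   T   F   T   F   T   F   T   F   F   T   F   T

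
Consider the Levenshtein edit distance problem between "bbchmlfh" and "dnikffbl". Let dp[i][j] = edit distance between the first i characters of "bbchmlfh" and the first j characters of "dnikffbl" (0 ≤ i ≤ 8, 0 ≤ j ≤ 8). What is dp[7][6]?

6

   ''  d  n  i  k  f  f  b  l
''  0  1  2  3  4  5  6  7  8
 b  1  1  2  3  4  5  6  6  7
 b  2  2  2  3  4  5  6  6  7
 c  3  3  3  3  4  5  6  7  7
 h  4  4  4  4  4  5  6  7  8
 m  5  5  5  5  5  5  6  7  8
 l  6  6  6  6  6  6  6  7  7
 f  7  7  7  7  7  6  6  7  8
 h  8  8  8  8  8  7  7  7  8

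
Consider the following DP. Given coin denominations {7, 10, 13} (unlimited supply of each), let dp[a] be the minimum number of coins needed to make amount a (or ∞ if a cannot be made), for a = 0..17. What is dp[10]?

 a  0  1  2  3  4  5  6  7  8  9 10 11 12 13 14 15 16 17
dp  0  -  -  -  -  -  -  1  -  -  1  -  -  1  2  -  -  2
(- denotes ∞ / unreachable)

1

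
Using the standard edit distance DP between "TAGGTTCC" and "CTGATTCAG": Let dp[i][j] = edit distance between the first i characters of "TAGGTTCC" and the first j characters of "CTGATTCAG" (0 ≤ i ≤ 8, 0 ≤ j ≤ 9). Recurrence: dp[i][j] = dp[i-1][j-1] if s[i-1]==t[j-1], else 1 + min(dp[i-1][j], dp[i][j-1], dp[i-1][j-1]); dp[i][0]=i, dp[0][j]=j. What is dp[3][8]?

   ''  C  T  G  A  T  T  C  A  G
''  0  1  2  3  4  5  6  7  8  9
 T  1  1  1  2  3  4  5  6  7  8
 A  2  2  2  2  2  3  4  5  6  7
 G  3  3  3  2  3  3  4  5  6  6
 G  4  4  4  3  3  4  4  5  6  6
 T  5  5  4  4  4  3  4  5  6  7
 T  6  6  5  5  5  4  3  4  5  6
 C  7  6  6  6  6  5  4  3  4  5
 C  8  7  7  7  7  6  5  4  4  5

6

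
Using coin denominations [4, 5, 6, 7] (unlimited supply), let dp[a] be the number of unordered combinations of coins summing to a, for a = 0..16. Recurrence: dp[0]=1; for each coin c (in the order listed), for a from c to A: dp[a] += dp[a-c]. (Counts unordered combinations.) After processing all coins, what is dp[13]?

2

after  coin     0     1     2     3     4     5     6     7     8     9    10    11    12    13    14    15    16
          4     1     0     0     0     1     0     0     0     1     0     0     0     1     0     0     0     1
          5     1     0     0     0     1     1     0     0     1     1     1     0     1     1     1     1     1
          6     1     0     0     0     1     1     1     0     1     1     2     1     2     1     2     2     3
          7     1     0     0     0     1     1     1     1     1     1     2     2     3     2     3     3     4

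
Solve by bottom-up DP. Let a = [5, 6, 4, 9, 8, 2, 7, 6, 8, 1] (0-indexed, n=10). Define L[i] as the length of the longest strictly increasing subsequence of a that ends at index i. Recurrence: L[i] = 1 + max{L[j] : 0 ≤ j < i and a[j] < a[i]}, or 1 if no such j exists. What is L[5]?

   i    0    1    2    3    4    5    6    7    8    9
a[i]    5    6    4    9    8    2    7    6    8    1
L[i]    1    2    1    3    3    1    3    2    4    1

1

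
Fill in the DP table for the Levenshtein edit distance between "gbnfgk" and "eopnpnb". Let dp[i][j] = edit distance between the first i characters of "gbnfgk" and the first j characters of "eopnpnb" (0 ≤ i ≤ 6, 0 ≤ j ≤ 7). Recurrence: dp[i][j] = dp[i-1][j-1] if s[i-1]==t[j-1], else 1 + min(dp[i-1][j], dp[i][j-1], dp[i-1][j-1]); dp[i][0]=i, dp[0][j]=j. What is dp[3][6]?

   ''  e  o  p  n  p  n  b
''  0  1  2  3  4  5  6  7
 g  1  1  2  3  4  5  6  7
 b  2  2  2  3  4  5  6  6
 n  3  3  3  3  3  4  5  6
 f  4  4  4  4  4  4  5  6
 g  5  5  5  5  5  5  5  6
 k  6  6  6  6  6  6  6  6

5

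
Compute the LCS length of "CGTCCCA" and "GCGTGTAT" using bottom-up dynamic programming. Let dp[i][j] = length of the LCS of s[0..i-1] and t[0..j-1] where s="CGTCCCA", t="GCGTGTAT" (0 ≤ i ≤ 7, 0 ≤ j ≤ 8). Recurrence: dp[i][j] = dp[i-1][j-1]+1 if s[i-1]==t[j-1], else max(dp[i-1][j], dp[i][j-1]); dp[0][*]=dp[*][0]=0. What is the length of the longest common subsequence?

   ''  G  C  G  T  G  T  A  T
''  0  0  0  0  0  0  0  0  0
 C  0  0  1  1  1  1  1  1  1
 G  0  1  1  2  2  2  2  2  2
 T  0  1  1  2  3  3  3  3  3
 C  0  1  2  2  3  3  3  3  3
 C  0  1  2  2  3  3  3  3  3
 C  0  1  2  2  3  3  3  3  3
 A  0  1  2  2  3  3  3  4  4

4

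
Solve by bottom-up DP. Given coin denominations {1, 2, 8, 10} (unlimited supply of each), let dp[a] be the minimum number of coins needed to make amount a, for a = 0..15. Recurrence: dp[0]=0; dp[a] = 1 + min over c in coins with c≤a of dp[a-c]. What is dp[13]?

 a  0  1  2  3  4  5  6  7  8  9 10 11 12 13 14 15
dp  0  1  1  2  2  3  3  4  1  2  1  2  2  3  3  4

3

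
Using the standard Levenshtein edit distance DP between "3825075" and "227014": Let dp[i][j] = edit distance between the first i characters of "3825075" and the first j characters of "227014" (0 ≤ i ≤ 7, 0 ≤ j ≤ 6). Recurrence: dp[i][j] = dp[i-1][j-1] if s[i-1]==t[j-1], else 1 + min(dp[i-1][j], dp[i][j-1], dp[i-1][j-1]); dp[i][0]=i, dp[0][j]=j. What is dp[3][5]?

5

   ''  2  2  7  0  1  4
''  0  1  2  3  4  5  6
 3  1  1  2  3  4  5  6
 8  2  2  2  3  4  5  6
 2  3  2  2  3  4  5  6
 5  4  3  3  3  4  5  6
 0  5  4  4  4  3  4  5
 7  6  5  5  4  4  4  5
 5  7  6  6  5  5  5  5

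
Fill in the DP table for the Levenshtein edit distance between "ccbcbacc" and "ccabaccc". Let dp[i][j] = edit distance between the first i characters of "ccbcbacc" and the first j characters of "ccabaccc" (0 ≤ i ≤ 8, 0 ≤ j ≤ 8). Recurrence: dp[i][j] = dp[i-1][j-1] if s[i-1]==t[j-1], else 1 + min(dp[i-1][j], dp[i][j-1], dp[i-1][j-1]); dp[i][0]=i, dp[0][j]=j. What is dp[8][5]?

4

   ''  c  c  a  b  a  c  c  c
''  0  1  2  3  4  5  6  7  8
 c  1  0  1  2  3  4  5  6  7
 c  2  1  0  1  2  3  4  5  6
 b  3  2  1  1  1  2  3  4  5
 c  4  3  2  2  2  2  2  3  4
 b  5  4  3  3  2  3  3  3  4
 a  6  5  4  3  3  2  3  4  4
 c  7  6  5  4  4  3  2  3  4
 c  8  7  6  5  5  4  3  2  3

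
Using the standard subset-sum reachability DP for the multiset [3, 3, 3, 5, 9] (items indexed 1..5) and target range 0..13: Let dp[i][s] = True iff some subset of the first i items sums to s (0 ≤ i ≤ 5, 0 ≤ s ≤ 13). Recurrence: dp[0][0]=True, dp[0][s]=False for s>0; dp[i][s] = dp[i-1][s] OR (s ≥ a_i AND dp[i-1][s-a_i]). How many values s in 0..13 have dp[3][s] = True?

4

i\s   0   1   2   3   4   5   6   7   8   9  10  11  12  13
  0   T   F   F   F   F   F   F   F   F   F   F   F   F   F
  1   T   F   F   T   F   F   F   F   F   F   F   F   F   F
  2   T   F   F   T   F   F   T   F   F   F   F   F   F   F
  3   T   F   F   T   F   F   T   F   F   T   F   F   F   F
  4   T   F   F   T   F   T   T   F   T   T   F   T   F   F
  5   T   F   F   T   F   T   T   F   T   T   F   T   T   F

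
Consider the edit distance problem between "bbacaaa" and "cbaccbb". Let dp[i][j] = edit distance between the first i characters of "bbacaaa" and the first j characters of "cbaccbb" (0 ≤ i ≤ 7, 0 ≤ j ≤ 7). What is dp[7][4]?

4

   ''  c  b  a  c  c  b  b
''  0  1  2  3  4  5  6  7
 b  1  1  1  2  3  4  5  6
 b  2  2  1  2  3  4  4  5
 a  3  3  2  1  2  3  4  5
 c  4  3  3  2  1  2  3  4
 a  5  4  4  3  2  2  3  4
 a  6  5  5  4  3  3  3  4
 a  7  6  6  5  4  4  4  4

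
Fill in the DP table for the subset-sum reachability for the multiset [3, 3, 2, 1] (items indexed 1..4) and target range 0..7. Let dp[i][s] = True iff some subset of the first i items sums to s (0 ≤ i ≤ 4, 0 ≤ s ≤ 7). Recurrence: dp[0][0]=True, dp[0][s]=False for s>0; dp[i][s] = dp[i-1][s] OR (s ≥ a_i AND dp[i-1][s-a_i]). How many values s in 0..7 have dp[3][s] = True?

i\s   0   1   2   3   4   5   6   7
  0   T   F   F   F   F   F   F   F
  1   T   F   F   T   F   F   F   F
  2   T   F   F   T   F   F   T   F
  3   T   F   T   T   F   T   T   F
  4   T   T   T   T   T   T   T   T

5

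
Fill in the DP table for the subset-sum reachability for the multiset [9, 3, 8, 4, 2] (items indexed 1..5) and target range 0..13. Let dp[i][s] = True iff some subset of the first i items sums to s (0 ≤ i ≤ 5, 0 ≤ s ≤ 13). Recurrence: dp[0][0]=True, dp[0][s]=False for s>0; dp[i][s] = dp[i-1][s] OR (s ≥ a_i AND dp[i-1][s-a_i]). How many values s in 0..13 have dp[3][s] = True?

i\s   0   1   2   3   4   5   6   7   8   9  10  11  12  13
  0   T   F   F   F   F   F   F   F   F   F   F   F   F   F
  1   T   F   F   F   F   F   F   F   F   T   F   F   F   F
  2   T   F   F   T   F   F   F   F   F   T   F   F   T   F
  3   T   F   F   T   F   F   F   F   T   T   F   T   T   F
  4   T   F   F   T   T   F   F   T   T   T   F   T   T   T
  5   T   F   T   T   T   T   T   T   T   T   T   T   T   T

6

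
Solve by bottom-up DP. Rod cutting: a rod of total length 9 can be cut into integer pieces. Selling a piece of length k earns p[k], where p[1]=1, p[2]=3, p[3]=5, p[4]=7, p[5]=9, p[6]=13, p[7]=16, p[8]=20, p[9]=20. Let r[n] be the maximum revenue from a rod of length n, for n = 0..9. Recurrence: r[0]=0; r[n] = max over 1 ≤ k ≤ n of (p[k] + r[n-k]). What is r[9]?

21

   n    0    1    2    3    4    5    6    7    8    9
r[n]    0    1    3    5    7    9   13   16   20   21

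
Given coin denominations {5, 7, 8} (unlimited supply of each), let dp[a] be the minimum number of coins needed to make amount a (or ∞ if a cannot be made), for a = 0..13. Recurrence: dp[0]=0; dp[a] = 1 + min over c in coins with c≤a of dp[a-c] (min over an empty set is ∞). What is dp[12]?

2

 a  0  1  2  3  4  5  6  7  8  9 10 11 12 13
dp  0  -  -  -  -  1  -  1  1  -  2  -  2  2
(- denotes ∞ / unreachable)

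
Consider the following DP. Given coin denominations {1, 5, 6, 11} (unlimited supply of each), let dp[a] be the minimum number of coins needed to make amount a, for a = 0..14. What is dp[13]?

3

 a  0  1  2  3  4  5  6  7  8  9 10 11 12 13 14
dp  0  1  2  3  4  1  1  2  3  4  2  1  2  3  4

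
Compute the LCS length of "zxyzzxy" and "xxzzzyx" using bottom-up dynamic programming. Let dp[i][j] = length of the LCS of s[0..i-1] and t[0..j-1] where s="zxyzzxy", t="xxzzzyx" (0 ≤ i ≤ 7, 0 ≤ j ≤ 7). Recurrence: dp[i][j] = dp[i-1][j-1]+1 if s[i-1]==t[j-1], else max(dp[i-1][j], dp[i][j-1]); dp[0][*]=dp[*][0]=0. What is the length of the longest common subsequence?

4

   ''  x  x  z  z  z  y  x
''  0  0  0  0  0  0  0  0
 z  0  0  0  1  1  1  1  1
 x  0  1  1  1  1  1  1  2
 y  0  1  1  1  1  1  2  2
 z  0  1  1  2  2  2  2  2
 z  0  1  1  2  3  3  3  3
 x  0  1  2  2  3  3  3  4
 y  0  1  2  2  3  3  4  4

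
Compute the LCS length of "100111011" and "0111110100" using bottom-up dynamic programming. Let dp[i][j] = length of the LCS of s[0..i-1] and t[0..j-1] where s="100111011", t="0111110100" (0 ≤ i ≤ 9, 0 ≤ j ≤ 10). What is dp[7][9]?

   ''  0  1  1  1  1  1  0  1  0  0
''  0  0  0  0  0  0  0  0  0  0  0
 1  0  0  1  1  1  1  1  1  1  1  1
 0  0  1  1  1  1  1  1  2  2  2  2
 0  0  1  1  1  1  1  1  2  2  3  3
 1  0  1  2  2  2  2  2  2  3  3  3
 1  0  1  2  3  3  3  3  3  3  3  3
 1  0  1  2  3  4  4  4  4  4  4  4
 0  0  1  2  3  4  4  4  5  5  5  5
 1  0  1  2  3  4  5  5  5  6  6  6
 1  0  1  2  3  4  5  6  6  6  6  6

5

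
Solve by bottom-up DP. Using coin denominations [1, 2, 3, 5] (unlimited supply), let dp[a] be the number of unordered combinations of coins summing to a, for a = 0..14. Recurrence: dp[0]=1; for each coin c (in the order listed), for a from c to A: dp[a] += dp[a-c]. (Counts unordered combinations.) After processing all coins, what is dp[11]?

after  coin     0     1     2     3     4     5     6     7     8     9    10    11    12    13    14
          1     1     1     1     1     1     1     1     1     1     1     1     1     1     1     1
          2     1     1     2     2     3     3     4     4     5     5     6     6     7     7     8
          3     1     1     2     3     4     5     7     8    10    12    14    16    19    21    24
          5     1     1     2     3     4     6     8    10    13    16    20    24    29    34    40

24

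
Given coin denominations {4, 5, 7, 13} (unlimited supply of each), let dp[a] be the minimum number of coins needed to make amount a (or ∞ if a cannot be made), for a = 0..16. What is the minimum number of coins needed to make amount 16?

3

 a  0  1  2  3  4  5  6  7  8  9 10 11 12 13 14 15 16
dp  0  -  -  -  1  1  -  1  2  2  2  2  2  1  2  3  3
(- denotes ∞ / unreachable)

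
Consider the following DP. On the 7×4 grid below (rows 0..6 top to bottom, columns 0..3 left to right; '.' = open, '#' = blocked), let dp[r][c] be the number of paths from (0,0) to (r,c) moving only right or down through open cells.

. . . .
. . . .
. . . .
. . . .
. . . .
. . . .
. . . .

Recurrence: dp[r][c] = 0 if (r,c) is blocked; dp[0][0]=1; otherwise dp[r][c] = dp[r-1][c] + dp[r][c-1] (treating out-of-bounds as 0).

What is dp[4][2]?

15

r\c   0   1   2   3
  0   1   1   1   1
  1   1   2   3   4
  2   1   3   6  10
  3   1   4  10  20
  4   1   5  15  35
  5   1   6  21  56
  6   1   7  28  84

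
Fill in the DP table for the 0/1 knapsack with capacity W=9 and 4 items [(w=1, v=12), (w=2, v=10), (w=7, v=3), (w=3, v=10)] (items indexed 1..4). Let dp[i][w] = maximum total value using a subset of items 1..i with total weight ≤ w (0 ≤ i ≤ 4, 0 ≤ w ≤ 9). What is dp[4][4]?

i\w   0   1   2   3   4   5   6   7   8   9
  0   0   0   0   0   0   0   0   0   0   0
  1   0  12  12  12  12  12  12  12  12  12
  2   0  12  12  22  22  22  22  22  22  22
  3   0  12  12  22  22  22  22  22  22  22
  4   0  12  12  22  22  22  32  32  32  32

22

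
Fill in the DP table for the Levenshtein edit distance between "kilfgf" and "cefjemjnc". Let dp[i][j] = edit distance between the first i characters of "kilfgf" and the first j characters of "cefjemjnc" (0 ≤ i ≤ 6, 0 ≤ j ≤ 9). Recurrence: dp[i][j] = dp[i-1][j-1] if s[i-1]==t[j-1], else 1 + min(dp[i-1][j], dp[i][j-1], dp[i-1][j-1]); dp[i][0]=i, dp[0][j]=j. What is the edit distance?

9

   ''  c  e  f  j  e  m  j  n  c
''  0  1  2  3  4  5  6  7  8  9
 k  1  1  2  3  4  5  6  7  8  9
 i  2  2  2  3  4  5  6  7  8  9
 l  3  3  3  3  4  5  6  7  8  9
 f  4  4  4  3  4  5  6  7  8  9
 g  5  5  5  4  4  5  6  7  8  9
 f  6  6  6  5  5  5  6  7  8  9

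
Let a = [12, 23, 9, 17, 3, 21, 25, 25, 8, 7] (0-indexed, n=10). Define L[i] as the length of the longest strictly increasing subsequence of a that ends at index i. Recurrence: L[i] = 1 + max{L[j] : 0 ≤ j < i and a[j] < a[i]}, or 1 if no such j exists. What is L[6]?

   i    0    1    2    3    4    5    6    7    8    9
a[i]   12   23    9   17    3   21   25   25    8    7
L[i]    1    2    1    2    1    3    4    4    2    2

4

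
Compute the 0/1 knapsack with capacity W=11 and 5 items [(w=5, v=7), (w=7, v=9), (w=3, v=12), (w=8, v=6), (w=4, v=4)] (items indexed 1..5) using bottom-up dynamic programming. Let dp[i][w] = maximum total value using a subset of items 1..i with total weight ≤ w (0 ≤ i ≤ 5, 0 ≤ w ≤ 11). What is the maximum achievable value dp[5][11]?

21

i\w   0   1   2   3   4   5   6   7   8   9  10  11
  0   0   0   0   0   0   0   0   0   0   0   0   0
  1   0   0   0   0   0   7   7   7   7   7   7   7
  2   0   0   0   0   0   7   7   9   9   9   9   9
  3   0   0   0  12  12  12  12  12  19  19  21  21
  4   0   0   0  12  12  12  12  12  19  19  21  21
  5   0   0   0  12  12  12  12  16  19  19  21  21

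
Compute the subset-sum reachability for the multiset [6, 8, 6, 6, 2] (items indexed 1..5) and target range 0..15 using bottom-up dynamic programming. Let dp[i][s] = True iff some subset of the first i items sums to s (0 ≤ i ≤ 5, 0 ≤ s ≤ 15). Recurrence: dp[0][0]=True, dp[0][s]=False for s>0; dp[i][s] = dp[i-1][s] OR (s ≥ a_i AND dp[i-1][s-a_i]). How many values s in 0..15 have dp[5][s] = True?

7

i\s   0   1   2   3   4   5   6   7   8   9  10  11  12  13  14  15
  0   T   F   F   F   F   F   F   F   F   F   F   F   F   F   F   F
  1   T   F   F   F   F   F   T   F   F   F   F   F   F   F   F   F
  2   T   F   F   F   F   F   T   F   T   F   F   F   F   F   T   F
  3   T   F   F   F   F   F   T   F   T   F   F   F   T   F   T   F
  4   T   F   F   F   F   F   T   F   T   F   F   F   T   F   T   F
  5   T   F   T   F   F   F   T   F   T   F   T   F   T   F   T   F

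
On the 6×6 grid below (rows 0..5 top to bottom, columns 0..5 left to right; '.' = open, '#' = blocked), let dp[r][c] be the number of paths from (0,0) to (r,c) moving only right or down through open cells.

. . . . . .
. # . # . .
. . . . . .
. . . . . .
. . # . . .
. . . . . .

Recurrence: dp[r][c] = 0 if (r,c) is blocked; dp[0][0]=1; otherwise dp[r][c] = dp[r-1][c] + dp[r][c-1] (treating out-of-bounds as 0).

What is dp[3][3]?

6

r\c   0   1   2   3   4   5
  0   1   1   1   1   1   1
  1   1   0   1   0   1   2
  2   1   1   2   2   3   5
  3   1   2   4   6   9  14
  4   1   3   0   6  15  29
  5   1   4   4  10  25  54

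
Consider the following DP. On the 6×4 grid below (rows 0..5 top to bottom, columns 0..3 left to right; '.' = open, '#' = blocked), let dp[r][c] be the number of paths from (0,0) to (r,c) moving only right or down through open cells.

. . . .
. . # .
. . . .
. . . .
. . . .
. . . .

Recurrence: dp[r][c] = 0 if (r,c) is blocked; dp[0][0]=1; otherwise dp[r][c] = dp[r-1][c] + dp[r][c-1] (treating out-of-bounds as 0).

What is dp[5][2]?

18

r\c   0   1   2   3
  0   1   1   1   1
  1   1   2   0   1
  2   1   3   3   4
  3   1   4   7  11
  4   1   5  12  23
  5   1   6  18  41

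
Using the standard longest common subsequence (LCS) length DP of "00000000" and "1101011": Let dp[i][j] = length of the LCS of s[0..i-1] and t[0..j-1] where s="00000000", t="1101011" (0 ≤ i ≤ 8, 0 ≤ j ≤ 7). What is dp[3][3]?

   ''  1  1  0  1  0  1  1
''  0  0  0  0  0  0  0  0
 0  0  0  0  1  1  1  1  1
 0  0  0  0  1  1  2  2  2
 0  0  0  0  1  1  2  2  2
 0  0  0  0  1  1  2  2  2
 0  0  0  0  1  1  2  2  2
 0  0  0  0  1  1  2  2  2
 0  0  0  0  1  1  2  2  2
 0  0  0  0  1  1  2  2  2

1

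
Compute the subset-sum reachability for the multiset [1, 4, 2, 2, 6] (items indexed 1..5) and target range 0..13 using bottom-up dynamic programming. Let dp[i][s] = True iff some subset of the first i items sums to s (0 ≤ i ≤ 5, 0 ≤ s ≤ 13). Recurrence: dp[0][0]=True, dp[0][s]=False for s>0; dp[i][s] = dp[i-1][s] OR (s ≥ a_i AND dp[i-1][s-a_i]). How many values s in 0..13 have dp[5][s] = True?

14

i\s   0   1   2   3   4   5   6   7   8   9  10  11  12  13
  0   T   F   F   F   F   F   F   F   F   F   F   F   F   F
  1   T   T   F   F   F   F   F   F   F   F   F   F   F   F
  2   T   T   F   F   T   T   F   F   F   F   F   F   F   F
  3   T   T   T   T   T   T   T   T   F   F   F   F   F   F
  4   T   T   T   T   T   T   T   T   T   T   F   F   F   F
  5   T   T   T   T   T   T   T   T   T   T   T   T   T   T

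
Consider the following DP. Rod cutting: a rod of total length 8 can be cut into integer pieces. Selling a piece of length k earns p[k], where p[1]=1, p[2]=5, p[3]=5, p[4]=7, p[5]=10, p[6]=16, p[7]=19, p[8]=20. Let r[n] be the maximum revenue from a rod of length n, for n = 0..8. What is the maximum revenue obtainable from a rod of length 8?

   n    0    1    2    3    4    5    6    7    8
r[n]    0    1    5    6   10   11   16   19   21

21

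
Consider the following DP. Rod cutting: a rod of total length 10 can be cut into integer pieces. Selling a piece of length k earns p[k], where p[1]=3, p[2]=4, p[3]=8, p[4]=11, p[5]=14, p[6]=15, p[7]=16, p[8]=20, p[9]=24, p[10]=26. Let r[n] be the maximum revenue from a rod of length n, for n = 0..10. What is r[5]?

   n    0    1    2    3    4    5    6    7    8    9   10
r[n]    0    3    6    9   12   15   18   21   24   27   30

15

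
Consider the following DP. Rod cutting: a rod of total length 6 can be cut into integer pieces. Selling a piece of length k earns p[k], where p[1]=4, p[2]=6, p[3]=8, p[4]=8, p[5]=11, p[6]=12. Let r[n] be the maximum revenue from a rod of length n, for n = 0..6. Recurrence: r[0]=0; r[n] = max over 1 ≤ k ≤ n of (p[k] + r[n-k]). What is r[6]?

   n    0    1    2    3    4    5    6
r[n]    0    4    8   12   16   20   24

24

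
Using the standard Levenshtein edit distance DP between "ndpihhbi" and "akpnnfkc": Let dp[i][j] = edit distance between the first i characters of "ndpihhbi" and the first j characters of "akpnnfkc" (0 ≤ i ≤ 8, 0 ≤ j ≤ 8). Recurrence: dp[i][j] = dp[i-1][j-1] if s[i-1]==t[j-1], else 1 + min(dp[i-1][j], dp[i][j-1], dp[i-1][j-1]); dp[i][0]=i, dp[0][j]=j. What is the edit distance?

   ''  a  k  p  n  n  f  k  c
''  0  1  2  3  4  5  6  7  8
 n  1  1  2  3  3  4  5  6  7
 d  2  2  2  3  4  4  5  6  7
 p  3  3  3  2  3  4  5  6  7
 i  4  4  4  3  3  4  5  6  7
 h  5  5  5  4  4  4  5  6  7
 h  6  6  6  5  5  5  5  6  7
 b  7  7  7  6  6  6  6  6  7
 i  8  8  8  7  7  7  7  7  7

7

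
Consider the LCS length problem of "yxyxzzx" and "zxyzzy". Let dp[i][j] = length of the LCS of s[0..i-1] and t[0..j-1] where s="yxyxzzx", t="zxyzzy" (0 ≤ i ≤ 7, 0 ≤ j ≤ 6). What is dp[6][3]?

   ''  z  x  y  z  z  y
''  0  0  0  0  0  0  0
 y  0  0  0  1  1  1  1
 x  0  0  1  1  1  1  1
 y  0  0  1  2  2  2  2
 x  0  0  1  2  2  2  2
 z  0  1  1  2  3  3  3
 z  0  1  1  2  3  4  4
 x  0  1  2  2  3  4  4

2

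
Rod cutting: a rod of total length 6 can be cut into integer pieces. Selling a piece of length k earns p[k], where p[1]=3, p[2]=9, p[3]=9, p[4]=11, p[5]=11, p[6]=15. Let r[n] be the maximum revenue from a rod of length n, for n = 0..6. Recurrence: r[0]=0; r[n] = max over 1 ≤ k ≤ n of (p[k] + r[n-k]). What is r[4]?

   n    0    1    2    3    4    5    6
r[n]    0    3    9   12   18   21   27

18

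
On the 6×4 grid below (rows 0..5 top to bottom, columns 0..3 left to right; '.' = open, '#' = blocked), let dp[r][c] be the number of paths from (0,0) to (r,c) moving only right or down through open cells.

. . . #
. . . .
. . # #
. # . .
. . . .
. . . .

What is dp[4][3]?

r\c   0   1   2   3
  0   1   1   1   0
  1   1   2   3   3
  2   1   3   0   0
  3   1   0   0   0
  4   1   1   1   1
  5   1   2   3   4

1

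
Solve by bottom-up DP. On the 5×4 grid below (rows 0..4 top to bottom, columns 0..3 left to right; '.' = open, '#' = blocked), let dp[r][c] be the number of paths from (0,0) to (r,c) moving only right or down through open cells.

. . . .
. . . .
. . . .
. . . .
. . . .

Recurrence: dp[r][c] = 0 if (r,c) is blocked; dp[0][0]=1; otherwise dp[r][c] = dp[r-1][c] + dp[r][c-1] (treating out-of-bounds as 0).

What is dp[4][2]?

r\c   0   1   2   3
  0   1   1   1   1
  1   1   2   3   4
  2   1   3   6  10
  3   1   4  10  20
  4   1   5  15  35

15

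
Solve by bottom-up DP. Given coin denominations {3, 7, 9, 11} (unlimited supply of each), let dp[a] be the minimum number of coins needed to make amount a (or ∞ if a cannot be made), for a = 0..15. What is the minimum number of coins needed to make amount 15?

 a  0  1  2  3  4  5  6  7  8  9 10 11 12 13 14 15
dp  0  -  -  1  -  -  2  1  -  1  2  1  2  3  2  3
(- denotes ∞ / unreachable)

3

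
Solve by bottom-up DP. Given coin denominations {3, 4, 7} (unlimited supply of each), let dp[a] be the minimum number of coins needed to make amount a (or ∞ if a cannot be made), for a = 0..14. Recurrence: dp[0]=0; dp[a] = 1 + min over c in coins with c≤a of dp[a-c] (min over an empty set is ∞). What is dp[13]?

 a  0  1  2  3  4  5  6  7  8  9 10 11 12 13 14
dp  0  -  -  1  1  -  2  1  2  3  2  2  3  3  2
(- denotes ∞ / unreachable)

3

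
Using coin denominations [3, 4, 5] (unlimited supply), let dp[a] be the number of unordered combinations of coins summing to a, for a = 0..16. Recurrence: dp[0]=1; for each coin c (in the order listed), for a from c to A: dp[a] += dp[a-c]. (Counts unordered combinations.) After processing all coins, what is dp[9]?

after  coin     0     1     2     3     4     5     6     7     8     9    10    11    12    13    14    15    16
          3     1     0     0     1     0     0     1     0     0     1     0     0     1     0     0     1     0
          4     1     0     0     1     1     0     1     1     1     1     1     1     2     1     1     2     2
          5     1     0     0     1     1     1     1     1     2     2     2     2     3     3     3     4     4

2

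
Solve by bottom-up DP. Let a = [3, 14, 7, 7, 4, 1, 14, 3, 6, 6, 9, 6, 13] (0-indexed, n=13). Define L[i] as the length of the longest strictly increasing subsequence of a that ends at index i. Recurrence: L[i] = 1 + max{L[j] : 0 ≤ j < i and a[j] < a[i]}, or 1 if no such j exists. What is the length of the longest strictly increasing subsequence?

5

   i    0    1    2    3    4    5    6    7    8    9   10   11   12
a[i]    3   14    7    7    4    1   14    3    6    6    9    6   13
L[i]    1    2    2    2    2    1    3    2    3    3    4    3    5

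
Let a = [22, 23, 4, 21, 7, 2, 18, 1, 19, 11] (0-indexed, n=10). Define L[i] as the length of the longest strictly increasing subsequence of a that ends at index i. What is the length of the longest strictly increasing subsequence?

4

   i    0    1    2    3    4    5    6    7    8    9
a[i]   22   23    4   21    7    2   18    1   19   11
L[i]    1    2    1    2    2    1    3    1    4    3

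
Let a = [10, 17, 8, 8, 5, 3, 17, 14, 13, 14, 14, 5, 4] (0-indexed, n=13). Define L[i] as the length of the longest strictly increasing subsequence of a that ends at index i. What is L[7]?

   i    0    1    2    3    4    5    6    7    8    9   10   11   12
a[i]   10   17    8    8    5    3   17   14   13   14   14    5    4
L[i]    1    2    1    1    1    1    2    2    2    3    3    2    2

2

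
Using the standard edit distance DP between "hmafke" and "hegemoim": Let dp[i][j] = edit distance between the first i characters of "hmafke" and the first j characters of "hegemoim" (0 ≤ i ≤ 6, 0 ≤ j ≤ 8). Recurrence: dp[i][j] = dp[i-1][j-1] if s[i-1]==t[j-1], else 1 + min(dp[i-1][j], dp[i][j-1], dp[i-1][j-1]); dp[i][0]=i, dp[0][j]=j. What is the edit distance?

   ''  h  e  g  e  m  o  i  m
''  0  1  2  3  4  5  6  7  8
 h  1  0  1  2  3  4  5  6  7
 m  2  1  1  2  3  3  4  5  6
 a  3  2  2  2  3  4  4  5  6
 f  4  3  3  3  3  4  5  5  6
 k  5  4  4  4  4  4  5  6  6
 e  6  5  4  5  4  5  5  6  7

7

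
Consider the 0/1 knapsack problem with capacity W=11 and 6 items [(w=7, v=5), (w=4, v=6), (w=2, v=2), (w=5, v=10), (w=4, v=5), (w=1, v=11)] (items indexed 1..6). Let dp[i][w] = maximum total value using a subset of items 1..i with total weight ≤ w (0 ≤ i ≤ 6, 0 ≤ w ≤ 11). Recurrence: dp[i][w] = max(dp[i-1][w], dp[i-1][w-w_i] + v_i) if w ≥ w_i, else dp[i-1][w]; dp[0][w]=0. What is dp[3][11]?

i\w   0   1   2   3   4   5   6   7   8   9  10  11
  0   0   0   0   0   0   0   0   0   0   0   0   0
  1   0   0   0   0   0   0   0   5   5   5   5   5
  2   0   0   0   0   6   6   6   6   6   6   6  11
  3   0   0   2   2   6   6   8   8   8   8   8  11
  4   0   0   2   2   6  10  10  12  12  16  16  18
  5   0   0   2   2   6  10  10  12  12  16  16  18
  6   0  11  11  13  13  17  21  21  23  23  27  27

11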